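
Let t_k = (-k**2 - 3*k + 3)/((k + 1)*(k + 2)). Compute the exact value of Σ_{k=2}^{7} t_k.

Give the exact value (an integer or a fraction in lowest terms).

The ratio is (k + 1)*(3*k + (k + 1)**2)/((k + 3)*(k**2 + 3*k - 3)).
Normal form (A,B,C) = (k + 1, k + 3, k**2 + 3*k - 3).
f must satisfy (k + 1)·f(k+1) − (k + 2)·f(k) = k**2 + 3*k - 3.
From deg A=1, deg B=1, deg C=2: d=2.
A polynomial solution: f(k) = k*(k - 4).
Get s_k = R·t_k = k*(4 - k)/(k + 1) with R(k) = B(k−1)f(k)/C(k) = k*(k - 4)*(k + 2)/(k**2 + 3*k - 3).
Verify: (-k**2 - 3*k + 3)/(k**2 + 3*k + 2) matches t_k.
Evaluate s at k=8 and k=2: -32/9 and 4/3; difference -44/9.

Σ = -44/9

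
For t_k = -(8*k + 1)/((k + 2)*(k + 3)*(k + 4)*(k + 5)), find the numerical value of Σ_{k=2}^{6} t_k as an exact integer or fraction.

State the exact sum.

Σ = -239/3960

Step 1: r(k) = (k + 2)*(8*k + 9)/((k + 6)*(8*k + 1)).
So A=k + 2 and B=k + 6, with C=k + 1/8.
Key eq: (k + 2)·f(k+1) = (k + 5)·f(k) + (k + 1/8).
d = 3 from the (1,1,1) case.
Solving with deg f ≤ 3: f(k) = k*(k**2 + 9*k - 6)/64.
Then R = B(k−1)f/C = k*(k + 5)*(k**2 + 9*k - 6)/(8*(8*k + 1)), so s_k = R(k)·t_k = k*(-k**2 - 9*k + 6)/(8*(k + 2)*(k + 3)*(k + 4)).
Check: Δs_k = (-8*k - 1)/(k**4 + 14*k**3 + 71*k**2 + 154*k + 120). ✓
Evaluate s at k=7 and k=2: -371/3960 and -1/30; difference -239/3960.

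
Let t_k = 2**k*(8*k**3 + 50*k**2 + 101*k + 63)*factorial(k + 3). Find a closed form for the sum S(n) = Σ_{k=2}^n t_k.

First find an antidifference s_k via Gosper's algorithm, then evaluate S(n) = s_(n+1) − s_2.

Compute t_(k+1)/t_k: get 2*(8*k**4 + 106*k**3 + 521*k**2 + 1122*k + 888)/(8*k**3 + 50*k**2 + 101*k + 63).
Factor: A=2*k + 8; B=1; C=k**3 + 25*k**2/4 + 101*k/8 + 63/8.
Set up (2*k + 8)·f(k+1) − (1)·f(k) − (k**3 + 25*k**2/4 + 101*k/8 + 63/8) = 0.
Bound: deg f ≤ 2.
Coefficient equations give f(k) = (4*k**2 + 3*k + 1)/8.
Get s_k = R·t_k = 2**k*(4*k**2 + 3*k + 1)*factorial(k + 3) with R(k) = B(k−1)f(k)/C(k) = (4*k**2 + 3*k + 1)/(8*k**3 + 50*k**2 + 101*k + 63).
Check: Δs_k = 2**k*(8*k**3 + 50*k**2 + 101*k + 63)*factorial(k + 3). ✓
Telescope: S(n) = s_(n+1) − s_(2) = 2**(n + 1)*(4*n**2 + 11*n + 8)*factorial(n + 4) − (11040) = 8*2**n*n**2*factorial(n + 4) + 22*2**n*n*factorial(n + 4) + 16*2**n*factorial(n + 4) - 11040.

S(n) = 8*2**n*n**2*factorial(n + 4) + 22*2**n*n*factorial(n + 4) + 16*2**n*factorial(n + 4) - 11040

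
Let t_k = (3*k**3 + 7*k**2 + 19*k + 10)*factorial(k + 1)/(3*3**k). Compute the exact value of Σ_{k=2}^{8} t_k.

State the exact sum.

Σ = 12674512/243

Ratio r(k) = (3*k**4 + 22*k**3 + 74*k**2 + 123*k + 78)/(3*(3*k**3 + 7*k**2 + 19*k + 10)).
So A=k/3 + 2/3 and B=1, with C=k**3 + 7*k**2/3 + 19*k/3 + 10/3.
Solve (k/3 + 2/3)·f(k+1) − (1)·f(k) = k**3 + 7*k**2/3 + 19*k/3 + 10/3.
Degrees (1,0,3) ⇒ d ≤ 2.
Match coefficients ⇒ f(k) = 3*k**2 + 4*k + 4.
Get s_k = R·t_k = (3*k**2 + 4*k + 4)*factorial(k + 1)/3**k with R(k) = B(k−1)f(k)/C(k) = 3*(3*k**2 + 4*k + 4)/(3*k**3 + 7*k**2 + 19*k + 10).
s_(k+1) − s_k = (3*k**3 + 7*k**2 + 19*k + 10)*factorial(k + 1)/(3*3**k) = t_k.
Telescoping: Σ = s_(9) − s_(2) = 12678400/243 − (16) = 12674512/243.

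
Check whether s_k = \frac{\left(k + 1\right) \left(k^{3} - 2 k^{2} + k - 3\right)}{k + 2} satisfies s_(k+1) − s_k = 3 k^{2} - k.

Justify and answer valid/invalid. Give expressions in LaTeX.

s_(k+1) = (k + 2)*(k + (k + 1)**3 - 2*(k + 1)**2 - 2)/(k + 3)
s_(k+1) − s_k = 3*(k**4 + 4*k**3 + 2*k**2 - k - 1)/(k**2 + 5*k + 6)
(s_(k+1) − s_k) − t_k = (-2*k**3 - 7*k**2 + 3*k - 3)/(k**2 + 5*k + 6)

Invalid: residual \frac{- 2 k^{3} - 7 k^{2} + 3 k - 3}{k^{2} + 5 k + 6} ≠ 0.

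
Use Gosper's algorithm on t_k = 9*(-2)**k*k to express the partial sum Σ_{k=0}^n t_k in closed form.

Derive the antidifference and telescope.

S(n) = 6*(-2)**n*n + 2*(-2)**n - 2

Step 1: r(k) = -2 - 2/k.
A = -2, B = 1, C = k.
Key eq: (-2)·f(k+1) = (1)·f(k) + (k).
deg f ≤ 1 (via 0,0,1).
Solving with deg f ≤ 1: f(k) = -(3*k - 2)/9.
R(k) = B(k−1)·f(k)/C(k) = -(3*k - 2)/(9*k); s_k = R·t_k = (-2)**k*(2 - 3*k).
Δs = 9*(-2)**k*k, as required.
s_(n+1) = 2*(-2)**n*(3*n + 1) and s_(0) = 2, so S(n) = 6*(-2)**n*n + 2*(-2)**n - 2.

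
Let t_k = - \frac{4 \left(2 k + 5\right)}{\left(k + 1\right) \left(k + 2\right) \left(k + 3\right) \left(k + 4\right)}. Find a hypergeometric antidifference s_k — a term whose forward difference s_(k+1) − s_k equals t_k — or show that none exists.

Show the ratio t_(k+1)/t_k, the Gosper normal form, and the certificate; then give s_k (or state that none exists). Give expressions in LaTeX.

s_k = \frac{4 k \left(- k - 4\right)}{3 \left(k^{2} + 4 k + 3\right)}

t_(k+1)/t_k = (k + 1)*(2*k + 7)/((k + 5)*(2*k + 5)).
Take A(k)=k + 1, B(k)=k + 5, C(k)=k + 5/2.
f must satisfy (k + 1)·f(k+1) − (k + 4)·f(k) = k + 5/2.
d = 3 from the (1,1,1) case.
Match coefficients ⇒ f(k) = k*(k + 2)*(k + 4)/6.
Then R = B(k−1)f/C = k*(k + 2)*(k + 4)**2/(3*(2*k + 5)), so s_k = R(k)·t_k = 4*k*(-k - 4)/(3*(k**2 + 4*k + 3)).
s_(k+1) − s_k = 4*(-2*k - 5)/(k**4 + 10*k**3 + 35*k**2 + 50*k + 24) = t_k.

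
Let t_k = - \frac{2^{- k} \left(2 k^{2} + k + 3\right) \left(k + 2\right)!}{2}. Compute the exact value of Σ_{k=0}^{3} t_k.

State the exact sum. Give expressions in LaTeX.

Σ = -231

Step 1: r(k) = (k + 3)*(k + 2*(k + 1)**2 + 4)/(2*(2*k**2 + k + 3)).
Gosper form: A/B · C(k+1)/C(k) with A=k/2 + 3/2, B=1, C=k**2 + k/2 + 3/2.
Key eq: (k/2 + 3/2)·f(k+1) = (1)·f(k) + (k**2 + k/2 + 3/2).
Bound: deg f ≤ 1.
Solve for f: f(k) = 2*k - 3 (degree 1 ≤ 1).
So s_k = (B(k−1)f/C)·t_k = (2*(2*k - 3)/(2*k**2 + k + 3))·t_k = -(2*k - 3)*factorial(k + 2)/2**k.
Δs = -(2*k**2 + k + 3)*factorial(k + 2)/(2*2**k), as required.
Telescoping: Σ = s_(4) − s_(0) = -225 − (6) = -231.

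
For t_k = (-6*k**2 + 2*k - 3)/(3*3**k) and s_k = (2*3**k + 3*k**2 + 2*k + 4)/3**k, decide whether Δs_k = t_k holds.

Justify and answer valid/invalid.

Valid — Δs_k = t_k.

s_(k+1) = (6*3**k + 3*k**2 + 8*k + 9)/(3*3**k)
s_(k+1) − s_k = (-6*k**2 + 2*k - 3)/(3*3**k)
(s_(k+1) − s_k) − t_k = 0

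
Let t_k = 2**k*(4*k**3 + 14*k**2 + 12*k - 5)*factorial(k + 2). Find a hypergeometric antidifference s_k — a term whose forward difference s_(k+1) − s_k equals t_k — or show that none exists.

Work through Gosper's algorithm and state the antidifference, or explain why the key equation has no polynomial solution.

s_k = 2**k*(2*k**2 - 2*k - 1)*factorial(k + 2)

Compute t_(k+1)/t_k: get 2*(4*k**4 + 38*k**3 + 130*k**2 + 181*k + 75)/(4*k**3 + 14*k**2 + 12*k - 5).
Normal form (A,B,C) = (2*k + 6, 1, k**3 + 7*k**2/2 + 3*k - 5/4).
f must satisfy (2*k + 6)·f(k+1) − (1)·f(k) = k**3 + 7*k**2/2 + 3*k - 5/4.
Degrees (1,0,3) ⇒ d ≤ 2.
Coefficient equations give f(k) = (2*k**2 - 2*k - 1)/4.
Certificate R = B(k−1)f/C = (2*k**2 - 2*k - 1)/(4*k**3 + 14*k**2 + 12*k - 5) gives s_k = 2**k*(2*k**2 - 2*k - 1)*factorial(k + 2).
Verify: 2**k*(4*k**3 + 14*k**2 + 12*k - 5)*factorial(k + 2) matches t_k.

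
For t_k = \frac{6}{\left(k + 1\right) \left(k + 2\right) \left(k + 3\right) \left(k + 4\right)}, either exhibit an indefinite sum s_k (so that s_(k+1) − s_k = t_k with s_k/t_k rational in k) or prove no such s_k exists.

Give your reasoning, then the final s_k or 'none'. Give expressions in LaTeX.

Compute t_(k+1)/t_k: get (k + 1)/(k + 5).
Gosper form: A/B · C(k+1)/C(k) with A=k + 1, B=k + 5, C=1.
Need (k + 1)·f(k+1) − (k + 4)·f(k) = 1.
Degrees (1,1,0) ⇒ d ≤ 3.
Match coefficients ⇒ f(k) = k*(k**2 + 6*k + 11)/18.
Get s_k = R·t_k = k*(k**2 + 6*k + 11)/(3*(k + 1)*(k + 2)*(k + 3)) with R(k) = B(k−1)f(k)/C(k) = k*(k + 4)*(k**2 + 6*k + 11)/18.
Verify: 6/(k**4 + 10*k**3 + 35*k**2 + 50*k + 24) matches t_k.

s_k = \frac{k \left(k^{2} + 6 k + 11\right)}{3 \left(k + 1\right) \left(k + 2\right) \left(k + 3\right)}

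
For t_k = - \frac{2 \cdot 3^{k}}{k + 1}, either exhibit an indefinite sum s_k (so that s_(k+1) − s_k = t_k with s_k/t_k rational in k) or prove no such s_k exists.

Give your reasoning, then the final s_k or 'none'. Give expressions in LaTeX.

t_(k+1)/t_k = 3*(k + 1)/(k + 2).
Factor: A=3*k + 3; B=k + 2; C=1.
f must satisfy (3*k + 3)·f(k+1) − (k + 1)·f(k) = 1.
Degrees (1,1,0) ⇒ d ≤ -1.
Bound -1 < 0, so the key equation has no polynomial solution.

none — t_k is not Gosper-summable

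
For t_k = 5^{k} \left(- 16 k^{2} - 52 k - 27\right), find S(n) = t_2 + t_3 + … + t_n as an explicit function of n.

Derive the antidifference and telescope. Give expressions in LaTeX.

S(n) = - 20 \cdot 5^{n} n^{2} - 55 \cdot 5^{n} n - 25 \cdot 5^{n} + 500

Step 1: r(k) = 5*(16*k**2 + 84*k + 95)/(16*k**2 + 52*k + 27).
Gosper form: A/B · C(k+1)/C(k) with A=5, B=1, C=k**2 + 13*k/4 + 27/16.
Set up (5)·f(k+1) − (1)·f(k) − (k**2 + 13*k/4 + 27/16) = 0.
d = 2 from the (0,0,2) case.
A polynomial solution: f(k) = (4*k**2 + 3*k - 2)/16.
Certificate R = B(k−1)f/C = (4*k**2 + 3*k - 2)/(16*k**2 + 52*k + 27) gives s_k = 5**k*(-4*k**2 - 3*k + 2).
Δs = 5**k*(-16*k**2 - 52*k - 27), as required.
s_(n+1) = 5**(n + 1)*(-4*n**2 - 11*n - 5) and s_(2) = -500, so S(n) = -20*5**n*n**2 - 55*5**n*n - 25*5**n + 500.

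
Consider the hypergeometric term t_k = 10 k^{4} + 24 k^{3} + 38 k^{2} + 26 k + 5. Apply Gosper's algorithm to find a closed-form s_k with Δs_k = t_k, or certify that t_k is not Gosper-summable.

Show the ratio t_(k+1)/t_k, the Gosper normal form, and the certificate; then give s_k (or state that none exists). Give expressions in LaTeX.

s_k = k \left(2 k^{4} + k^{3} + 4 k^{2} - 2\right)

Compute t_(k+1)/t_k: get (10*k**4 + 64*k**3 + 170*k**2 + 214*k + 103)/(10*k**4 + 24*k**3 + 38*k**2 + 26*k + 5).
A = 1, B = 1, C = k**4 + 12*k**3/5 + 19*k**2/5 + 13*k/5 + 1/2.
Key eq: (1)·f(k+1) = (1)·f(k) + (k**4 + 12*k**3/5 + 19*k**2/5 + 13*k/5 + 1/2).
Degrees (0,0,4) ⇒ d ≤ 5.
Solving with deg f ≤ 5: f(k) = k*(2*k**4 + k**3 + 4*k**2 - 2)/10.
So s_k = (B(k−1)f/C)·t_k = (k*(2*k**4 + k**3 + 4*k**2 - 2)/(10*k**4 + 24*k**3 + 38*k**2 + 26*k + 5))·t_k = k*(2*k**4 + k**3 + 4*k**2 - 2).
Verify: 10*k**4 + 24*k**3 + 38*k**2 + 26*k + 5 matches t_k.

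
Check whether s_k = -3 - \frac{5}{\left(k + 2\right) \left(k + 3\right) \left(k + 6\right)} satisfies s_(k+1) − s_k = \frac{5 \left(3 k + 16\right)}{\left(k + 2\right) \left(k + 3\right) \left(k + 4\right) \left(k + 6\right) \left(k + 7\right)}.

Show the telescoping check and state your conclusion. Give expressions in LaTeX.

Valid — Δs_k = t_k.

s_(k+1) = -3 - 5/((k + 3)*(k + 4)*(k + 7))
s_(k+1) − s_k = 5*(3*k + 16)/(k**5 + 22*k**4 + 185*k**3 + 740*k**2 + 1404*k + 1008)
(s_(k+1) − s_k) − t_k = 0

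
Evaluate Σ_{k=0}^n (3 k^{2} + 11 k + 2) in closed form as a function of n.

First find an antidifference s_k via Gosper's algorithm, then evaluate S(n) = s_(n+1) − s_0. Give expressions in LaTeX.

S(n) = n^{3} + 7 n^{2} + 8 n + 2

Compute t_(k+1)/t_k: get (3*k**2 + 17*k + 16)/(3*k**2 + 11*k + 2).
A = 1, B = 1, C = k**2 + 11*k/3 + 2/3.
Set up (1)·f(k+1) − (1)·f(k) − (k**2 + 11*k/3 + 2/3) = 0.
Degrees (0,0,2) ⇒ d ≤ 3.
Match coefficients ⇒ f(k) = k*(k**2 + 4*k - 3)/3.
Certificate R = B(k−1)f/C = k*(k**2 + 4*k - 3)/(3*k**2 + 11*k + 2) gives s_k = k*(k**2 + 4*k - 3).
s_(k+1) − s_k = 3*k**2 + 11*k + 2 = t_k.
Telescope: S(n) = s_(n+1) − s_(0) = n**3 + 7*n**2 + 8*n + 2 − (0) = n**3 + 7*n**2 + 8*n + 2.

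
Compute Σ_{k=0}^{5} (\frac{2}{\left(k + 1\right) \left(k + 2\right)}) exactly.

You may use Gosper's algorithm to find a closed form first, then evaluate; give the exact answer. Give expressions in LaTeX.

Σ = 12/7

Compute t_(k+1)/t_k: get (k + 1)/(k + 3).
A = k + 1, B = k + 3, C = 1.
Solve (k + 1)·f(k+1) − (k + 2)·f(k) = 1.
Degrees (1,1,0) ⇒ d ≤ 1.
A polynomial solution: f(k) = k.
Then R = B(k−1)f/C = k*(k + 2), so s_k = R(k)·t_k = 2*k/(k + 1).
s_(k+1) − s_k = 2/(k**2 + 3*k + 2) = t_k.
Sum = s_(6) − s_(0); s_(6) = 12/7, s_(0) = 0 ⇒ 12/7.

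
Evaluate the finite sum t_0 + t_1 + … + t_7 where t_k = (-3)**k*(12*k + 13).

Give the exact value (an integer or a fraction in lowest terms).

Σ = -164024

Step 1: r(k) = 3*(-12*k - 25)/(12*k + 13).
Normal form (A,B,C) = (-3, 1, k + 13/12).
Solve (-3)·f(k+1) − (1)·f(k) = k + 13/12.
Degrees (0,0,1) ⇒ d ≤ 1.
A polynomial solution: f(k) = -(3*k + 1)/12.
Certificate R = B(k−1)f/C = -(3*k + 1)/(12*k + 13) gives s_k = (-3)**k*(-3*k - 1).
Check: Δs_k = (-3)**k*(12*k + 13). ✓
Sum = s_(8) − s_(0); s_(8) = -164025, s_(0) = -1 ⇒ -164024.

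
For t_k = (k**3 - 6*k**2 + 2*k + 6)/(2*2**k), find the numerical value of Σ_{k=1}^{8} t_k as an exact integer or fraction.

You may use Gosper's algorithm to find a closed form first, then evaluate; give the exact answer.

Σ = -15/16

Compute t_(k+1)/t_k: get (k**3 - 3*k**2 - 7*k + 3)/(2*(k**3 - 6*k**2 + 2*k + 6)).
Normal form (A,B,C) = (1/2, 1, k**3 - 6*k**2 + 2*k + 6).
Need (1/2)·f(k+1) − (1)·f(k) = k**3 - 6*k**2 + 2*k + 6.
Degrees (0,0,3) ⇒ d ≤ 3.
A polynomial solution: f(k) = -2*(k - 3)*(k - 1)*(k + 1).
So s_k = (B(k−1)f/C)·t_k = (-2*(k - 3)*(k - 1)*(k + 1)/(k**3 - 6*k**2 + 2*k + 6))·t_k = (-k**3 + 3*k**2 + k - 3)/2**k.
Check: Δs_k = (k**3 - 6*k**2 + 2*k + 6)/(2*2**k). ✓
Telescoping: Σ = s_(9) − s_(1) = -15/16 − (0) = -15/16.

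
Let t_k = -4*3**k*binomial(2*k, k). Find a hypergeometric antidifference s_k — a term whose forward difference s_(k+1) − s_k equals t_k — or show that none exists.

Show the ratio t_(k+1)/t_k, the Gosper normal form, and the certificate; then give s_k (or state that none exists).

t_(k+1)/t_k = 6*(2*k + 1)/(k + 1).
A = 12*k + 6, B = k + 1, C = 1.
Solve (12*k + 6)·f(k+1) − (k)·f(k) = 1.
From deg A=1, deg B=1, deg C=0: d=-1.
Negative degree bound (-1): no f exists, t_k not Gosper-summable.

not Gosper-summable; s_k does not exist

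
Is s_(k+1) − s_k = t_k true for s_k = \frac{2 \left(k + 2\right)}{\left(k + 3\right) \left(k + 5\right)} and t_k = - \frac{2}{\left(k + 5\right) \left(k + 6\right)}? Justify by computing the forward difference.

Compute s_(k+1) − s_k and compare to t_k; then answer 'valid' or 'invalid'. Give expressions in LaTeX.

s_(k+1) = 2*(k + 3)/((k + 4)*(k + 6))
s_(k+1) − s_k = 2*(-k**2 - 5*k - 3)/(k**4 + 18*k**3 + 119*k**2 + 342*k + 360)
(s_(k+1) − s_k) − t_k = 2*(2*k + 9)/(k**4 + 18*k**3 + 119*k**2 + 342*k + 360)

Invalid: residual \frac{2 \left(2 k + 9\right)}{k^{4} + 18 k^{3} + 119 k^{2} + 342 k + 360} ≠ 0.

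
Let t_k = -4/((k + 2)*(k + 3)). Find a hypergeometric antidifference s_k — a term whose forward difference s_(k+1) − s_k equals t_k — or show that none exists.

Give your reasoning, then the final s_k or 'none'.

Compute t_(k+1)/t_k: get (k + 2)/(k + 4).
Gosper form: A/B · C(k+1)/C(k) with A=k + 2, B=k + 4, C=1.
Need (k + 2)·f(k+1) − (k + 3)·f(k) = 1.
d = 1 from the (1,1,0) case.
Coefficient equations give f(k) = k/2.
R(k) = B(k−1)·f(k)/C(k) = k*(k + 3)/2; s_k = R·t_k = -2*k/(k + 2).
Check: Δs_k = -4/(k**2 + 5*k + 6). ✓

s_k = -2*k/(k + 2)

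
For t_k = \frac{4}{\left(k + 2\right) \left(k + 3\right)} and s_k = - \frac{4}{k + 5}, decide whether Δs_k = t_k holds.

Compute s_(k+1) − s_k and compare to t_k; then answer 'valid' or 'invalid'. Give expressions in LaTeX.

Invalid: residual \frac{24 \left(- k - 4\right)}{k^{4} + 16 k^{3} + 91 k^{2} + 216 k + 180} ≠ 0.

s_(k+1) = -4/(k + 6)
s_(k+1) − s_k = 4/((k + 5)*(k + 6))
(s_(k+1) − s_k) − t_k = 24*(-k - 4)/(k**4 + 16*k**3 + 91*k**2 + 216*k + 180)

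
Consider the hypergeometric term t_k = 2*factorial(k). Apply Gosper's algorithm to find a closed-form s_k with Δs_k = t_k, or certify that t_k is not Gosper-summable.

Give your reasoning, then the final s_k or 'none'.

Ratio r(k) = k + 1.
Take A(k)=k + 1, B(k)=1, C(k)=1.
Set up (k + 1)·f(k+1) − (1)·f(k) − (1) = 0.
Degrees (1,0,0) ⇒ d ≤ -1.
Bound -1 < 0, so the key equation has no polynomial solution.

none (Gosper's algorithm certifies no s_k)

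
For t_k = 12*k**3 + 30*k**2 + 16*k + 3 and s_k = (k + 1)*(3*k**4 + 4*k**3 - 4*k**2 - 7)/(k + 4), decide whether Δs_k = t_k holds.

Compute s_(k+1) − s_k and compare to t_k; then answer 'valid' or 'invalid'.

Invalid: residual 3*(-9*k**4 - 74*k**3 - 140*k**2 - 67*k - 19)/(k**2 + 9*k + 20) ≠ 0.

s_(k+1) = (k + 2)*(3*(k + 1)**4 + 4*(k + 1)**3 - 4*(k + 1)**2 - 7)/(k + 5)
s_(k+1) − s_k = (12*k**5 + 111*k**4 + 304*k**3 + 327*k**2 + 146*k + 3)/(k**2 + 9*k + 20)
(s_(k+1) − s_k) − t_k = 3*(-9*k**4 - 74*k**3 - 140*k**2 - 67*k - 19)/(k**2 + 9*k + 20)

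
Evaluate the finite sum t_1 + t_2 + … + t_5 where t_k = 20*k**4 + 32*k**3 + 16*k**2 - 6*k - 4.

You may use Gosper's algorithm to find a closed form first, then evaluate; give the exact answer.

Σ = 27550

Ratio r(k) = (10*k**4 + 56*k**3 + 116*k**2 + 101*k + 29)/(10*k**4 + 16*k**3 + 8*k**2 - 3*k - 2).
So A=1 and B=1, with C=k**4 + 8*k**3/5 + 4*k**2/5 - 3*k/10 - 1/5.
f must satisfy (1)·f(k+1) − (1)·f(k) = k**4 + 8*k**3/5 + 4*k**2/5 - 3*k/10 - 1/5.
Degrees (0,0,4) ⇒ d ≤ 5.
Solving with deg f ≤ 5: f(k) = k*(4*k**4 - 2*k**3 - 4*k**2 - 3*k + 1)/20.
Certificate R = B(k−1)f/C = k*(4*k**4 - 2*k**3 - 4*k**2 - 3*k + 1)/(2*(10*k**4 + 16*k**3 + 8*k**2 - 3*k - 2)) gives s_k = k*(4*k**4 - 2*k**3 - 4*k**2 - 3*k + 1).
s_(k+1) − s_k = 20*k**4 + 32*k**3 + 16*k**2 - 6*k - 4 = t_k.
Σ_(k=1)^(5) t_k = s_(6) − s_(1) = 27546 − (-4) = 27550.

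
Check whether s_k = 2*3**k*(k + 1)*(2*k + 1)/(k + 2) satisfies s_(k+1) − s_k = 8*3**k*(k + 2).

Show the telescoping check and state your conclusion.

s_(k+1) = 6*3**k*(k + 2)*(2*k + 3)/(k + 3)
s_(k+1) − s_k = 3**k*(8*k**3 + 48*k**2 + 100*k + 66)/(k**2 + 5*k + 6)
(s_(k+1) − s_k) − t_k = 3**k*(-8*k**2 - 28*k - 30)/(k**2 + 5*k + 6)

Invalid: residual 3**k*(-8*k**2 - 28*k - 30)/(k**2 + 5*k + 6) ≠ 0.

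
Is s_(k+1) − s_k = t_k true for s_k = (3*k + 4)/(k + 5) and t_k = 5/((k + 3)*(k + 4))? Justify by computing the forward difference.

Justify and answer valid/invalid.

Invalid: residual 2*(3*k**2 + 11*k - 9)/(k**4 + 18*k**3 + 119*k**2 + 342*k + 360) ≠ 0.

s_(k+1) = (3*k + 7)/(k + 6)
s_(k+1) − s_k = 11/(k**2 + 11*k + 30)
(s_(k+1) − s_k) − t_k = 2*(3*k**2 + 11*k - 9)/(k**4 + 18*k**3 + 119*k**2 + 342*k + 360)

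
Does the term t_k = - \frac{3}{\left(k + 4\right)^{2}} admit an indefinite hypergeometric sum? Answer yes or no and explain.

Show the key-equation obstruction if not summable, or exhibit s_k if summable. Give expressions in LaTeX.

No — t_k has no hypergeometric antidifference.

Compute t_(k+1)/t_k: get (k + 4)**2/(k + 5)**2.
Gosper form: A/B · C(k+1)/C(k) with A=k**2 + 8*k + 16, B=k**2 + 10*k + 25, C=1.
Set up (k**2 + 8*k + 16)·f(k+1) − (k**2 + 8*k + 16)·f(k) − (1) = 0.
From deg A=2, deg B=2, deg C=0: d=0.
Put f(k) = c0: A·f(k+1) − B(k−1)·f(k) − C = -1; need -1 = 0 — inconsistent ⇒ no f, not summable.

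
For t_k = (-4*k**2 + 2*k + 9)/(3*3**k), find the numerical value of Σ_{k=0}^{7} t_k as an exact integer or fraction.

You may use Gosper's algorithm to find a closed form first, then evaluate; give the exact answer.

Compute t_(k+1)/t_k: get (4*k**2 + 6*k - 7)/(3*(4*k**2 - 2*k - 9)).
Factor: A=1/3; B=1; C=k**2 - k/2 - 9/4.
Need (1/3)·f(k+1) − (1)·f(k) = k**2 - k/2 - 9/4.
deg f ≤ 2 (via 0,0,2).
Match coefficients ⇒ f(k) = -3*(k - 1)*(2*k + 3)/4.
R(k) = B(k−1)·f(k)/C(k) = -3*(k - 1)*(2*k + 3)/(4*k**2 - 2*k - 9); s_k = R·t_k = (2*k**2 + k - 3)/3**k.
Check: Δs_k = (-4*k**2 + 2*k + 9)/(3*3**k). ✓
Telescoping: Σ = s_(8) − s_(0) = 133/6561 − (-3) = 19816/6561.

Σ = 19816/6561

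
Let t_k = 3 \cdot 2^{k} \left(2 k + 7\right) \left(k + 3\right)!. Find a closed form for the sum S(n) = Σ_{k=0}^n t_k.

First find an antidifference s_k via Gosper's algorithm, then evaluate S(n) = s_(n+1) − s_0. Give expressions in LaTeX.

Compute t_(k+1)/t_k: get 2*(k + 4)*(2*k + 9)/(2*k + 7).
Gosper form: A/B · C(k+1)/C(k) with A=2*k + 8, B=1, C=k + 7/2.
Solve (2*k + 8)·f(k+1) − (1)·f(k) = k + 7/2.
deg f ≤ 0 (via 1,0,1).
Coefficient equations give f(k) = 1/2.
Then R = B(k−1)f/C = 1/(2*k + 7), so s_k = R(k)·t_k = 3*2**k*factorial(k + 3).
Verify: 3*2**k*(2*k + 7)*factorial(k + 3) matches t_k.
s_(n+1) = 6*2**n*factorial(n + 4) and s_(0) = 18, so S(n) = 6*2**n*factorial(n + 4) - 18.

S(n) = 6 \cdot 2^{n} \left(n + 4\right)! - 18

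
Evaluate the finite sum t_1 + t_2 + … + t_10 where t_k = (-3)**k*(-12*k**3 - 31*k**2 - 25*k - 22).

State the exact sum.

Σ = -725594094

Compute t_(k+1)/t_k: get 3*(-12*k**3 - 67*k**2 - 123*k - 90)/(12*k**3 + 31*k**2 + 25*k + 22).
So A=-3 and B=1, with C=k**3 + 31*k**2/12 + 25*k/12 + 11/6.
Key eq: (-3)·f(k+1) = (1)·f(k) + (k**3 + 31*k**2/12 + 25*k/12 + 11/6).
From deg A=0, deg B=0, deg C=3: d=3.
A polynomial solution: f(k) = -(3*k**3 + k**2 - 2*k + 4)/12.
So s_k = (B(k−1)f/C)·t_k = (-(3*k**3 + k**2 - 2*k + 4)/((k + 2)*(12*k**2 + 7*k + 11)))·t_k = (-3)**k*(3*k**3 + k**2 - 2*k + 4).
Δs = (-3)**k*(-12*k**3 - 31*k**2 - 25*k - 22), as required.
Evaluate s at k=11 and k=1: -725594112 and -18; difference -725594094.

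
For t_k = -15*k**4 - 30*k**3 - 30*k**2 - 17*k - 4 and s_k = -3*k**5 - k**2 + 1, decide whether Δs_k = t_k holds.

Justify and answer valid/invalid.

Valid — Δs_k = t_k.

s_(k+1) = -3*(k + 1)**5 - (k + 1)**2 + 1
s_(k+1) − s_k = 3*k**5 + k**2 - 3*(k + 1)**5 - (k + 1)**2
(s_(k+1) − s_k) − t_k = 0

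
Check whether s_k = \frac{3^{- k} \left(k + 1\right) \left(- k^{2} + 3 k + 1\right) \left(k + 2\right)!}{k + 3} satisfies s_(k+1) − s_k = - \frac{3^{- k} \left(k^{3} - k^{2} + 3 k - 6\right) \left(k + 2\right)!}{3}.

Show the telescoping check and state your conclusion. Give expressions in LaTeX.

Invalid: residual \frac{2 \cdot 3^{- k} \left(k^{4} + 2 k^{3} - 3 k^{2} + 12 k - 15\right) \left(k + 2\right)!}{3 \left(k + 3\right) \left(k + 4\right)} ≠ 0.

s_(k+1) = (k + 2)*(-k**2 + k + 3)*factorial(k + 3)/(3*3**k*(k + 4))
s_(k+1) − s_k = -(k**5 + 4*k**4 + 4*k**3 + 9*k**2 - 30*k - 42)*factorial(k + 2)/(3*3**k*(k + 3)*(k + 4))
(s_(k+1) − s_k) − t_k = 2*(k**4 + 2*k**3 - 3*k**2 + 12*k - 15)*factorial(k + 2)/(3*3**k*(k + 3)*(k + 4))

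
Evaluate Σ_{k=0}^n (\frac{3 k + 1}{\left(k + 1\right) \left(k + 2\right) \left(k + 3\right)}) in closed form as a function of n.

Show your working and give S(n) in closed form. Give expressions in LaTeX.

S(n) = \frac{n^{2} + 2 n + 1}{n^{2} + 5 n + 6}

Compute t_(k+1)/t_k: get (k + 1)*(3*k + 4)/((k + 4)*(3*k + 1)).
Gosper form: A/B · C(k+1)/C(k) with A=k + 1, B=k + 4, C=k + 1/3.
Set up (k + 1)·f(k+1) − (k + 3)·f(k) − (k + 1/3) = 0.
Bound: deg f ≤ 2.
Solve for f: f(k) = k**2/3 (degree 2 ≤ 2).
R(k) = B(k−1)·f(k)/C(k) = k**2*(k + 3)/(3*k + 1); s_k = R·t_k = k**2/((k + 1)*(k + 2)).
Check: Δs_k = (3*k + 1)/(k**3 + 6*k**2 + 11*k + 6). ✓
Evaluate: s_(n+1) = (n**2 + 2*n + 1)/(n**2 + 5*n + 6); subtract s_(0) = 0 ⇒ S(n) = (n**2 + 2*n + 1)/(n**2 + 5*n + 6).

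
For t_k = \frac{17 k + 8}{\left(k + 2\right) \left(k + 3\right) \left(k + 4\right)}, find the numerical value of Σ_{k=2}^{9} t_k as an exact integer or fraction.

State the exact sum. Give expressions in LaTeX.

Σ = 119/78

r(k) = (k + 2)*(17*k + 25)/((k + 5)*(17*k + 8)) after simplifying.
Normal form (A,B,C) = (k + 2, k + 5, k + 8/17).
Need (k + 2)·f(k+1) − (k + 4)·f(k) = k + 8/17.
Bound: deg f ≤ 2.
Solving with deg f ≤ 2: f(k) = k*(7*k + 1)/34.
So s_k = (B(k−1)f/C)·t_k = (k*(k + 4)*(7*k + 1)/(2*(17*k + 8)))·t_k = k*(7*k + 1)/(2*(k + 2)*(k + 3)).
Δs = (17*k + 8)/(k**3 + 9*k**2 + 26*k + 24), as required.
Telescoping: Σ = s_(10) − s_(2) = 355/156 − (3/4) = 119/78.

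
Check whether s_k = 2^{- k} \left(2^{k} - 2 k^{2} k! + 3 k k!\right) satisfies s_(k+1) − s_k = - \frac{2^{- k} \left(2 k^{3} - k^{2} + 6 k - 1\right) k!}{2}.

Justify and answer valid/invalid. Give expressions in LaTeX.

s_(k+1) = (2*2**k - 2*k**3*factorial(k) - 3*k**2*factorial(k) + factorial(k))/(2*2**k)
s_(k+1) − s_k = -(2*k**3 - k**2 + 6*k - 1)*factorial(k)/(2*2**k)
(s_(k+1) − s_k) − t_k = 0

valid; difference matches t_k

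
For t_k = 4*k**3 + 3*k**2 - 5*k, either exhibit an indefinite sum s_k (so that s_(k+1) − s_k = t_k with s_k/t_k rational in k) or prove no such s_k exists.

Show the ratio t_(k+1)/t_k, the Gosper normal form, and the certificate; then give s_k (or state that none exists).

s_k = k*(k**3 - k**2 - 3*k + 3)

r(k) = (4*k**3 + 15*k**2 + 13*k + 2)/(k*(4*k**2 + 3*k - 5)) after simplifying.
Gosper form: A/B · C(k+1)/C(k) with A=1, B=1, C=k**3 + 3*k**2/4 - 5*k/4.
Need (1)·f(k+1) − (1)·f(k) = k**3 + 3*k**2/4 - 5*k/4.
d = 4 from the (0,0,3) case.
Solving with deg f ≤ 4: f(k) = k*(k - 1)*(k**2 - 3)/4.
Get s_k = R·t_k = k*(k**3 - k**2 - 3*k + 3) with R(k) = B(k−1)f(k)/C(k) = (k - 1)*(k**2 - 3)/(4*k**2 + 3*k - 5).
Check: Δs_k = k*(4*k**2 + 3*k - 5). ✓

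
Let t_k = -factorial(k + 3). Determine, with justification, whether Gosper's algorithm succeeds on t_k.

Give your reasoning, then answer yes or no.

The ratio is k + 4.
Factor: A=k + 4; B=1; C=1.
Set up (k + 4)·f(k+1) − (1)·f(k) − (1) = 0.
d = -1 from the (1,0,0) case.
deg f ≤ -1 is impossible — no certificate.

No. Not Gosper-summable.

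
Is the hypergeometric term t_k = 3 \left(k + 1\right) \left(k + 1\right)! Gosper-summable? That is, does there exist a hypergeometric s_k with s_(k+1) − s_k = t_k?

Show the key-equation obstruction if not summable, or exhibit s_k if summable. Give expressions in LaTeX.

Yes. s_k = 3 \left(k + 1\right)!.

Step 1: r(k) = (k + 2)**2/(k + 1).
Normal form (A,B,C) = (k + 2, 1, k + 1).
Key eq: (k + 2)·f(k+1) = (1)·f(k) + (k + 1).
d = 0 from the (1,0,1) case.
Match coefficients ⇒ f(k) = 1.
Get s_k = R·t_k = 3*factorial(k + 1) with R(k) = B(k−1)f(k)/C(k) = 1/(k + 1).
s_(k+1) − s_k = 3*(k + 1)*factorial(k + 1) = t_k.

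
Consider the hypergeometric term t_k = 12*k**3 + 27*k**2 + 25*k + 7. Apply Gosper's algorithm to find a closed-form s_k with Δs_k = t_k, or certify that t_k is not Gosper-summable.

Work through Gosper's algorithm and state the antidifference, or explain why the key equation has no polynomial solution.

t_(k+1)/t_k = (12*k**3 + 63*k**2 + 115*k + 71)/(12*k**3 + 27*k**2 + 25*k + 7).
Factor: A=1; B=1; C=k**3 + 9*k**2/4 + 25*k/12 + 7/12.
f must satisfy (1)·f(k+1) − (1)·f(k) = k**3 + 9*k**2/4 + 25*k/12 + 7/12.
deg f ≤ 4 (via 0,0,3).
Match coefficients ⇒ f(k) = k*(3*k**3 + 3*k**2 + 2*k - 1)/12.
Get s_k = R·t_k = k*(3*k**3 + 3*k**2 + 2*k - 1) with R(k) = B(k−1)f(k)/C(k) = k*(3*k**3 + 3*k**2 + 2*k - 1)/(12*k**3 + 27*k**2 + 25*k + 7).
Δs = 12*k**3 + 27*k**2 + 25*k + 7, as required.

s_k = k*(3*k**3 + 3*k**2 + 2*k - 1)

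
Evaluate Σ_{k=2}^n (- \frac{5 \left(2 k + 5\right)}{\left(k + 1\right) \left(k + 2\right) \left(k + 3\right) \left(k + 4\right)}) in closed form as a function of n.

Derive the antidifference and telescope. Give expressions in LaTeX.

S(n) = \frac{- n^{2} - 6 n + 7}{3 \left(n^{2} + 6 n + 8\right)}

Ratio r(k) = (k + 1)*(2*k + 7)/((k + 5)*(2*k + 5)).
Factor: A=k + 1; B=k + 5; C=k + 5/2.
Solve (k + 1)·f(k+1) − (k + 4)·f(k) = k + 5/2.
d = 3 from the (1,1,1) case.
Coefficient equations give f(k) = k*(k + 2)*(k + 4)/6.
R(k) = B(k−1)·f(k)/C(k) = k*(k + 2)*(k + 4)**2/(3*(2*k + 5)); s_k = R·t_k = 5*k*(-k - 4)/(3*(k**2 + 4*k + 3)).
Verify: 5*(-2*k - 5)/(k**4 + 10*k**3 + 35*k**2 + 50*k + 24) matches t_k.
s_(n+1) = 5*(-n**2 - 6*n - 5)/(3*(n**2 + 6*n + 8)) and s_(2) = -4/3, so S(n) = (-n**2 - 6*n + 7)/(3*(n**2 + 6*n + 8)).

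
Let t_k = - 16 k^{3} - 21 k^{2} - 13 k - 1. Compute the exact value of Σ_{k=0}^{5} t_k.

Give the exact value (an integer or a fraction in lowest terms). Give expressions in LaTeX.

t_(k+1)/t_k = (16*k**3 + 69*k**2 + 103*k + 51)/(16*k**3 + 21*k**2 + 13*k + 1).
So A=1 and B=1, with C=k**3 + 21*k**2/16 + 13*k/16 + 1/16.
f must satisfy (1)·f(k+1) − (1)·f(k) = k**3 + 21*k**2/16 + 13*k/16 + 1/16.
Degrees (0,0,3) ⇒ d ≤ 4.
Solving with deg f ≤ 4: f(k) = k*(4*k**3 - k**2 - 2)/16.
R(k) = B(k−1)·f(k)/C(k) = k*(4*k**3 - k**2 - 2)/(16*k**3 + 21*k**2 + 13*k + 1); s_k = R·t_k = k*(-4*k**3 + k**2 + 2).
Verify: -16*k**3 - 21*k**2 - 13*k - 1 matches t_k.
Telescoping: Σ = s_(6) − s_(0) = -4956 − (0) = -4956.

Σ = -4956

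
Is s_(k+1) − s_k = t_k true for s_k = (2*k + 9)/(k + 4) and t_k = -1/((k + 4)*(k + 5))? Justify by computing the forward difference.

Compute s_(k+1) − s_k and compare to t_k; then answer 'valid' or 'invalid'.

valid; difference matches t_k

s_(k+1) = (2*k + 11)/(k + 5)
s_(k+1) − s_k = -1/(k**2 + 9*k + 20)
(s_(k+1) − s_k) − t_k = 0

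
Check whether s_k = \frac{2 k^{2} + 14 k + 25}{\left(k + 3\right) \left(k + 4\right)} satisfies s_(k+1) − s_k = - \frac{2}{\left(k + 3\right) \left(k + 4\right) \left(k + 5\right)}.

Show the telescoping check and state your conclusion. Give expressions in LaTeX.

s_(k+1) = (14*k + 2*(k + 1)**2 + 39)/((k + 4)*(k + 5))
s_(k+1) − s_k = -2/(k**3 + 12*k**2 + 47*k + 60)
(s_(k+1) − s_k) − t_k = 0

Valid: the claim telescopes to t_k.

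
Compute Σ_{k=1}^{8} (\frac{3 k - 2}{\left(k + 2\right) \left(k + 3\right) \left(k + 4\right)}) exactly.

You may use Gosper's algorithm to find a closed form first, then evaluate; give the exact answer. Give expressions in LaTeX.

Σ = 13/66

t_(k+1)/t_k = (k + 2)*(3*k + 1)/((k + 5)*(3*k - 2)).
Factor: A=k + 2; B=k + 5; C=k - 2/3.
Set up (k + 2)·f(k+1) − (k + 4)·f(k) − (k - 2/3) = 0.
deg f ≤ 2 (via 1,1,1).
Solve for f: f(k) = k*(k - 4)/9 (degree 2 ≤ 2).
Then R = B(k−1)f/C = k*(k - 4)*(k + 4)/(3*(3*k - 2)), so s_k = R(k)·t_k = k*(k - 4)/(3*(k + 2)*(k + 3)).
s_(k+1) − s_k = (3*k - 2)/(k**3 + 9*k**2 + 26*k + 24) = t_k.
Σ_(k=1)^(8) t_k = s_(9) − s_(1) = 5/44 − (-1/12) = 13/66.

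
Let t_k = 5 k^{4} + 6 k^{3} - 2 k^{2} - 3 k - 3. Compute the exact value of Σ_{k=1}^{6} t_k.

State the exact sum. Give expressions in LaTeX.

Σ = 13758

Compute t_(k+1)/t_k: get (5*k**4 + 26*k**3 + 46*k**2 + 31*k + 3)/(5*k**4 + 6*k**3 - 2*k**2 - 3*k - 3).
Take A(k)=1, B(k)=1, C(k)=k**4 + 6*k**3/5 - 2*k**2/5 - 3*k/5 - 3/5.
f must satisfy (1)·f(k+1) − (1)·f(k) = k**4 + 6*k**3/5 - 2*k**2/5 - 3*k/5 - 3/5.
deg f ≤ 5 (via 0,0,4).
Solving with deg f ≤ 5: f(k) = k*(k - 2)*(k**3 + k**2 + 1)/5.
R(k) = B(k−1)·f(k)/C(k) = k*(k - 2)*(k**3 + k**2 + 1)/(5*k**4 + 6*k**3 - 2*k**2 - 3*k - 3); s_k = R·t_k = k*(k**4 - k**3 - 2*k**2 + k - 2).
s_(k+1) − s_k = 5*k**4 + 6*k**3 - 2*k**2 - 3*k - 3 = t_k.
Sum = s_(7) − s_(1); s_(7) = 13755, s_(1) = -3 ⇒ 13758.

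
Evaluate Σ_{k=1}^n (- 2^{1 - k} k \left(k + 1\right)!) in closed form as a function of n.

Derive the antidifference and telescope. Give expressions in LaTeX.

S(n) = 4 - 2 \cdot 2^{- n} \left(n + 2\right)!

Compute t_(k+1)/t_k: get (k + 1)*(k + 2)/(2*k).
Take A(k)=k/2 + 1, B(k)=1, C(k)=k.
f must satisfy (k/2 + 1)·f(k+1) − (1)·f(k) = k.
d = 0 from the (1,0,1) case.
Solving with deg f ≤ 0: f(k) = 2.
So s_k = (B(k−1)f/C)·t_k = (2/k)·t_k = -2**(2 - k)*factorial(k + 1).
s_(k+1) − s_k = -2**(1 - k)*k*factorial(k + 1) = t_k.
Σ_(k=1)^n t_k = s_(n+1) − s_(1) = (-2**(1 - n)*factorial(n + 2)) − (-4), i.e. 4 - 2*factorial(n + 2)/2**n.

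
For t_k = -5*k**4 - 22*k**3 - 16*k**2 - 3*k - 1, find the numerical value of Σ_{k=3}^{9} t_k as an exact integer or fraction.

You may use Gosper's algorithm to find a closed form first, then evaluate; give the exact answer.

Σ = -125545

t_(k+1)/t_k = (5*k**4 + 42*k**3 + 112*k**2 + 121*k + 47)/(5*k**4 + 22*k**3 + 16*k**2 + 3*k + 1).
So A=1 and B=1, with C=k**4 + 22*k**3/5 + 16*k**2/5 + 3*k/5 + 1/5.
f must satisfy (1)·f(k+1) − (1)·f(k) = k**4 + 22*k**3/5 + 16*k**2/5 + 3*k/5 + 1/5.
deg f ≤ 5 (via 0,0,4).
Solving with deg f ≤ 5: f(k) = k*(k**4 + 3*k**3 - 4*k**2 - k + 2)/5.
Certificate R = B(k−1)f/C = k*(k**4 + 3*k**3 - 4*k**2 - k + 2)/(5*k**4 + 22*k**3 + 16*k**2 + 3*k + 1) gives s_k = k*(-k**4 - 3*k**3 + 4*k**2 + k - 2).
Δs = -5*k**4 - 22*k**3 - 16*k**2 - 3*k - 1, as required.
Telescoping: Σ = s_(10) − s_(3) = -125920 − (-375) = -125545.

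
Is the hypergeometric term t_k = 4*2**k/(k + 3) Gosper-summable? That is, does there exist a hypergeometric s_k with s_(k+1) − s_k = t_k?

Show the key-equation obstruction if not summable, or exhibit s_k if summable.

No; the degree bound rules out any f.

Step 1: r(k) = 2*(k + 3)/(k + 4).
Gosper form: A/B · C(k+1)/C(k) with A=2*k + 6, B=k + 4, C=1.
Solve (2*k + 6)·f(k+1) − (k + 3)·f(k) = 1.
Bound: deg f ≤ -1.
d = -1 < 0 ⇒ no nonzero polynomial f; not summable.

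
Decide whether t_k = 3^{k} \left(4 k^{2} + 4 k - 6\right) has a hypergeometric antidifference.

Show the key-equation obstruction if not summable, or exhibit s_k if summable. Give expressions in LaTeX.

Yes. s_k = 2 \cdot 3^{k} k \left(k - 2\right).

The ratio is 3*(2*k**2 + 6*k + 1)/(2*k**2 + 2*k - 3).
Take A(k)=3, B(k)=1, C(k)=k**2 + k - 3/2.
Key eq: (3)·f(k+1) = (1)·f(k) + (k**2 + k - 3/2).
Bound: deg f ≤ 2.
A polynomial solution: f(k) = k*(k - 2)/2.
Then R = B(k−1)f/C = k*(k - 2)/(2*k**2 + 2*k - 3), so s_k = R(k)·t_k = 2*3**k*k*(k - 2).
Δs = 3**k*(4*k**2 + 4*k - 6), as required.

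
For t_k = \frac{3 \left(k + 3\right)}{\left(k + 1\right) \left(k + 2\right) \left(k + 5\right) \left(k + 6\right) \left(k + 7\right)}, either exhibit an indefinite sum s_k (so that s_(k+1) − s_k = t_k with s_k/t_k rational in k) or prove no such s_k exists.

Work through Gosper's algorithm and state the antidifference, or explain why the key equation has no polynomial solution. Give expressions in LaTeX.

t_(k+1)/t_k = (k + 1)*(k + 4)*(k + 5)/((k + 3)**2*(k + 8)).
A = k + 1, B = k + 8, C = k**3 + 10*k**2 + 33*k + 36.
Solve (k + 1)·f(k+1) − (k + 7)·f(k) = k**3 + 10*k**2 + 33*k + 36.
deg f ≤ 6 (via 1,1,3).
Match coefficients ⇒ f(k) = k*(k + 2)*(k + 3)*(k + 4)*(k**2 + 12*k + 41)/90.
Then R = B(k−1)f/C = k*(k + 2)*(k + 7)*(k**2 + 12*k + 41)/(90*(k + 3)), so s_k = R(k)·t_k = k*(k**2 + 12*k + 41)/(30*(k**3 + 12*k**2 + 41*k + 30)).
Δs = 3*(k + 3)/(k**5 + 21*k**4 + 163*k**3 + 567*k**2 + 844*k + 420), as required.

s_k = \frac{k \left(k^{2} + 12 k + 41\right)}{30 \left(k^{3} + 12 k^{2} + 41 k + 30\right)}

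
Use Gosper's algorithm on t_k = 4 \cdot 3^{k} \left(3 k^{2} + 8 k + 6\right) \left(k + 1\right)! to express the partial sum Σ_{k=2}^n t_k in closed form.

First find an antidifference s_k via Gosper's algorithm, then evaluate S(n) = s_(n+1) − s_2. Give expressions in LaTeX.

t_(k+1)/t_k = 3*(3*k**3 + 20*k**2 + 45*k + 34)/(3*k**2 + 8*k + 6).
Gosper form: A/B · C(k+1)/C(k) with A=3*k + 6, B=1, C=k**2 + 8*k/3 + 2.
Solve (3*k + 6)·f(k+1) − (1)·f(k) = k**2 + 8*k/3 + 2.
d = 1 from the (1,0,2) case.
Solving with deg f ≤ 1: f(k) = k/3.
R(k) = B(k−1)·f(k)/C(k) = k/(3*k**2 + 8*k + 6); s_k = R·t_k = 4*3**k*k*factorial(k + 1).
Check: Δs_k = 4*3**k*(3*k**2 + 8*k + 6)*factorial(k + 1). ✓
Telescope: S(n) = s_(n+1) − s_(2) = 12*3**n*(n + 1)*factorial(n + 2) − (432) = 12*3**n*n*factorial(n + 2) + 12*3**n*factorial(n + 2) - 432.

S(n) = 12 \cdot 3^{n} n \left(n + 2\right)! + 12 \cdot 3^{n} \left(n + 2\right)! - 432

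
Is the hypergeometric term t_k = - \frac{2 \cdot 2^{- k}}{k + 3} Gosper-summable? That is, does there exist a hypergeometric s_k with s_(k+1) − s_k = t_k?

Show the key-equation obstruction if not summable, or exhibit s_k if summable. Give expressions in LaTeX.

No — negative degree bound, so no certificate f.

The ratio is (k + 3)/(2*(k + 4)).
So A=k/2 + 3/2 and B=k + 4, with C=1.
Set up (k/2 + 3/2)·f(k+1) − (k + 3)·f(k) − (1) = 0.
From deg A=1, deg B=1, deg C=0: d=-1.
Bound -1 < 0, so the key equation has no polynomial solution.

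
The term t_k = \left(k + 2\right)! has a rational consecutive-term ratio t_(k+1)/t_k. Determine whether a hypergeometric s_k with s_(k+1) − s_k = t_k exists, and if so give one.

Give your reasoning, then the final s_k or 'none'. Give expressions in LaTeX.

Compute t_(k+1)/t_k: get k + 3.
So A=k + 3 and B=1, with C=1.
Solve (k + 3)·f(k+1) − (1)·f(k) = 1.
From deg A=1, deg B=0, deg C=0: d=-1.
Bound -1 < 0, so the key equation has no polynomial solution.

none — t_k is not Gosper-summable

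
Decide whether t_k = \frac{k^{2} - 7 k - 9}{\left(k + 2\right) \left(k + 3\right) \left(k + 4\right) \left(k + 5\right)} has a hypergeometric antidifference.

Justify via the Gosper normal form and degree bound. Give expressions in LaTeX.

Yes. s_k = \frac{k \left(- k^{2} - 17 k - 18\right)}{8 \left(k + 2\right) \left(k + 3\right) \left(k + 4\right)}.

The ratio is (k + 2)*(7*k - (k + 1)**2 + 16)/((k + 6)*(-k**2 + 7*k + 9)).
Take A(k)=k + 2, B(k)=k + 6, C(k)=k**2 - 7*k - 9.
Solve (k + 2)·f(k+1) − (k + 5)·f(k) = k**2 - 7*k - 9.
deg f ≤ 3 (via 1,1,2).
Solve for f: f(k) = -k*(k**2 + 17*k + 18)/8 (degree 3 ≤ 3).
Then R = B(k−1)f/C = -k*(k + 5)*(k**2 + 17*k + 18)/(8*(k**2 - 7*k - 9)), so s_k = R(k)·t_k = k*(-k**2 - 17*k - 18)/(8*(k + 2)*(k + 3)*(k + 4)).
Δs = (k**2 - 7*k - 9)/(k**4 + 14*k**3 + 71*k**2 + 154*k + 120), as required.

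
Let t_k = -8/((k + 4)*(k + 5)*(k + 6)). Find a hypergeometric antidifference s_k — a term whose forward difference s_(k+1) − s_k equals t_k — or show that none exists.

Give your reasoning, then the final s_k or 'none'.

s_k = k*(-k - 9)/(5*(k + 4)*(k + 5))

Ratio r(k) = (k + 4)/(k + 7).
Factor: A=k + 4; B=k + 7; C=1.
Solve (k + 4)·f(k+1) − (k + 6)·f(k) = 1.
Degrees (1,1,0) ⇒ d ≤ 2.
Coefficient equations give f(k) = k*(k + 9)/40.
Certificate R = B(k−1)f/C = k*(k + 6)*(k + 9)/40 gives s_k = k*(-k - 9)/(5*(k + 4)*(k + 5)).
s_(k+1) − s_k = -8/(k**3 + 15*k**2 + 74*k + 120) = t_k.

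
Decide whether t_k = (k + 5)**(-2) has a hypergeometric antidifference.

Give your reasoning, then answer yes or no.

No — t_k has no hypergeometric antidifference.

Compute t_(k+1)/t_k: get (k + 5)**2/(k + 6)**2.
So A=k**2 + 10*k + 25 and B=k**2 + 12*k + 36, with C=1.
Solve (k**2 + 10*k + 25)·f(k+1) − (k**2 + 10*k + 25)·f(k) = 1.
Bound: deg f ≤ 0.
Generic f = c0 gives residual -1; -1 = 0 cannot hold, so t_k is not Gosper-summable.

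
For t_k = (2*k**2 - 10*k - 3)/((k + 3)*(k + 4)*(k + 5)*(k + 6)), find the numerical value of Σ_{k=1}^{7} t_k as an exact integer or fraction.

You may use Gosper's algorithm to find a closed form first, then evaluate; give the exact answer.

Σ = -469/17160

Step 1: r(k) = (2*k**3 - 29*k - 33)/(2*k**3 + 4*k**2 - 73*k - 21).
So A=k + 3 and B=k + 7, with C=k**2 - 5*k - 3/2.
f must satisfy (k + 3)·f(k+1) − (k + 6)·f(k) = k**2 - 5*k - 3/2.
Degrees (1,1,2) ⇒ d ≤ 3.
Match coefficients ⇒ f(k) = k*(k**2 - 28*k + 7)/40.
Then R = B(k−1)f/C = k*(k + 6)*(k**2 - 28*k + 7)/(20*(2*k**2 - 10*k - 3)), so s_k = R(k)·t_k = k*(k**2 - 28*k + 7)/(20*(k + 3)*(k + 4)*(k + 5)).
s_(k+1) − s_k = (2*k**2 - 10*k - 3)/(k**4 + 18*k**3 + 119*k**2 + 342*k + 360) = t_k.
Evaluate s at k=8 and k=1: -51/1430 and -1/120; difference -469/17160.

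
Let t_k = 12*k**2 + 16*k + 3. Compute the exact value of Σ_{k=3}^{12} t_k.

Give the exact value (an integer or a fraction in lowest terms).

Σ = 8970

r(k) = (12*k**2 + 40*k + 31)/(12*k**2 + 16*k + 3) after simplifying.
Take A(k)=1, B(k)=1, C(k)=k**2 + 4*k/3 + 1/4.
Key eq: (1)·f(k+1) = (1)·f(k) + (k**2 + 4*k/3 + 1/4).
Bound: deg f ≤ 3.
Solving with deg f ≤ 3: f(k) = k*(4*k**2 + 2*k - 3)/12.
Certificate R = B(k−1)f/C = k*(4*k**2 + 2*k - 3)/(12*k**2 + 16*k + 3) gives s_k = k*(4*k**2 + 2*k - 3).
Δs = 12*k**2 + 16*k + 3, as required.
Evaluate s at k=13 and k=3: 9087 and 117; difference 8970.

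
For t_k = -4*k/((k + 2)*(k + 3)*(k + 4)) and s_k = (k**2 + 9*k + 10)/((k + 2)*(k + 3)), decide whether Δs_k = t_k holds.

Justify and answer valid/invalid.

Valid: the claim telescopes to t_k.

s_(k+1) = (9*k + (k + 1)**2 + 19)/((k + 3)*(k + 4))
s_(k+1) − s_k = -4*k/(k**3 + 9*k**2 + 26*k + 24)
(s_(k+1) − s_k) − t_k = 0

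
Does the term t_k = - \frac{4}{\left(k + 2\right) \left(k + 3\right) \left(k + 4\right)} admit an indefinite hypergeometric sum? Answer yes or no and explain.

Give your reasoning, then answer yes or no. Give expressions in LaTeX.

Step 1: r(k) = (k + 2)/(k + 5).
So A=k + 2 and B=k + 5, with C=1.
Solve (k + 2)·f(k+1) − (k + 4)·f(k) = 1.
deg f ≤ 2 (via 1,1,0).
Match coefficients ⇒ f(k) = k*(k + 5)/12.
Certificate R = B(k−1)f/C = k*(k + 4)*(k + 5)/12 gives s_k = k*(-k - 5)/(3*(k + 2)*(k + 3)).
Verify: -4/(k**3 + 9*k**2 + 26*k + 24) matches t_k.

Yes. s_k = \frac{k \left(- k - 5\right)}{3 \left(k + 2\right) \left(k + 3\right)}.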